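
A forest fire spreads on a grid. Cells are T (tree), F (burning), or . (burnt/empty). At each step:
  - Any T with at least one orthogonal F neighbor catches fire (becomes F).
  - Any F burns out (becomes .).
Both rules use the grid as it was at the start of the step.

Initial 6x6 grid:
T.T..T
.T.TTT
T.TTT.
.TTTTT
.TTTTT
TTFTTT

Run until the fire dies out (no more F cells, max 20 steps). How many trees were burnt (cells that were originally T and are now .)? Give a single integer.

Step 1: +3 fires, +1 burnt (F count now 3)
Step 2: +5 fires, +3 burnt (F count now 5)
Step 3: +5 fires, +5 burnt (F count now 5)
Step 4: +3 fires, +5 burnt (F count now 3)
Step 5: +3 fires, +3 burnt (F count now 3)
Step 6: +1 fires, +3 burnt (F count now 1)
Step 7: +1 fires, +1 burnt (F count now 1)
Step 8: +1 fires, +1 burnt (F count now 1)
Step 9: +0 fires, +1 burnt (F count now 0)
Fire out after step 9
Initially T: 26, now '.': 32
Total burnt (originally-T cells now '.'): 22

Answer: 22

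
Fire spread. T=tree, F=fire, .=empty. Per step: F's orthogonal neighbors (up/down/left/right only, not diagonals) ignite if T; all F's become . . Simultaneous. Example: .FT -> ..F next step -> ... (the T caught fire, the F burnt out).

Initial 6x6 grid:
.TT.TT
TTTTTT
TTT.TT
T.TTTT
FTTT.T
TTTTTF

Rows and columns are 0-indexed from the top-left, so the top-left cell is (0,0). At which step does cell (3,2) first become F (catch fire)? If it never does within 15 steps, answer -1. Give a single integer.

Step 1: cell (3,2)='T' (+5 fires, +2 burnt)
Step 2: cell (3,2)='T' (+5 fires, +5 burnt)
Step 3: cell (3,2)='F' (+7 fires, +5 burnt)
  -> target ignites at step 3
Step 4: cell (3,2)='.' (+5 fires, +7 burnt)
Step 5: cell (3,2)='.' (+4 fires, +5 burnt)
Step 6: cell (3,2)='.' (+3 fires, +4 burnt)
Step 7: cell (3,2)='.' (+0 fires, +3 burnt)
  fire out at step 7

3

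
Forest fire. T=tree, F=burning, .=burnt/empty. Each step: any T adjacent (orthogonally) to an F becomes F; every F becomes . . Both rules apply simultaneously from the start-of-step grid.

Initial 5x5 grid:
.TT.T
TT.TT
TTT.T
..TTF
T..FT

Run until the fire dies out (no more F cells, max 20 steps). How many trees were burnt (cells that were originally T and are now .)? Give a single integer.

Answer: 14

Derivation:
Step 1: +3 fires, +2 burnt (F count now 3)
Step 2: +2 fires, +3 burnt (F count now 2)
Step 3: +3 fires, +2 burnt (F count now 3)
Step 4: +1 fires, +3 burnt (F count now 1)
Step 5: +2 fires, +1 burnt (F count now 2)
Step 6: +2 fires, +2 burnt (F count now 2)
Step 7: +1 fires, +2 burnt (F count now 1)
Step 8: +0 fires, +1 burnt (F count now 0)
Fire out after step 8
Initially T: 15, now '.': 24
Total burnt (originally-T cells now '.'): 14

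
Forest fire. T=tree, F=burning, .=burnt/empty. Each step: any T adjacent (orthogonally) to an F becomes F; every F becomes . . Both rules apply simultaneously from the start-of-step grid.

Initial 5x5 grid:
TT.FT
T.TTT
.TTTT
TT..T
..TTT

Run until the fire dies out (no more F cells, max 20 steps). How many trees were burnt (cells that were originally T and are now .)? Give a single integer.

Answer: 14

Derivation:
Step 1: +2 fires, +1 burnt (F count now 2)
Step 2: +3 fires, +2 burnt (F count now 3)
Step 3: +2 fires, +3 burnt (F count now 2)
Step 4: +2 fires, +2 burnt (F count now 2)
Step 5: +2 fires, +2 burnt (F count now 2)
Step 6: +2 fires, +2 burnt (F count now 2)
Step 7: +1 fires, +2 burnt (F count now 1)
Step 8: +0 fires, +1 burnt (F count now 0)
Fire out after step 8
Initially T: 17, now '.': 22
Total burnt (originally-T cells now '.'): 14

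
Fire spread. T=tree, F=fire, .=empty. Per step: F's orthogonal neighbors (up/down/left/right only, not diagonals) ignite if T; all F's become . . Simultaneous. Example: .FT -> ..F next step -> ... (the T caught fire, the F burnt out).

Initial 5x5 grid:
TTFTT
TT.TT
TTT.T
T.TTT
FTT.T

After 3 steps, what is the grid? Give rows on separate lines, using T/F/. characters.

Step 1: 4 trees catch fire, 2 burn out
  TF.FT
  TT.TT
  TTT.T
  F.TTT
  .FT.T
Step 2: 6 trees catch fire, 4 burn out
  F...F
  TF.FT
  FTT.T
  ..TTT
  ..F.T
Step 3: 4 trees catch fire, 6 burn out
  .....
  F...F
  .FT.T
  ..FTT
  ....T

.....
F...F
.FT.T
..FTT
....T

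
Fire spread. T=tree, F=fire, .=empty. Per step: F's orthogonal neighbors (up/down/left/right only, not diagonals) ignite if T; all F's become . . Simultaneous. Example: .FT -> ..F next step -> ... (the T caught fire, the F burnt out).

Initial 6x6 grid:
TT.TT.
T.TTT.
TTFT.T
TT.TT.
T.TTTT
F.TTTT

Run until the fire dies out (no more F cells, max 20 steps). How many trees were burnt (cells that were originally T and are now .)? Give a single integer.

Step 1: +4 fires, +2 burnt (F count now 4)
Step 2: +5 fires, +4 burnt (F count now 5)
Step 3: +5 fires, +5 burnt (F count now 5)
Step 4: +5 fires, +5 burnt (F count now 5)
Step 5: +4 fires, +5 burnt (F count now 4)
Step 6: +1 fires, +4 burnt (F count now 1)
Step 7: +0 fires, +1 burnt (F count now 0)
Fire out after step 7
Initially T: 25, now '.': 35
Total burnt (originally-T cells now '.'): 24

Answer: 24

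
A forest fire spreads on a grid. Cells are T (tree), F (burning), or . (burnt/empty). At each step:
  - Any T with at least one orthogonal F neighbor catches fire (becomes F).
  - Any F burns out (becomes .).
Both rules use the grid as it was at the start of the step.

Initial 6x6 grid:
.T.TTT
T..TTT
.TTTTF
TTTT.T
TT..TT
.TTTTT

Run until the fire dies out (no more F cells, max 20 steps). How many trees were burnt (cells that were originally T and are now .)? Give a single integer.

Step 1: +3 fires, +1 burnt (F count now 3)
Step 2: +4 fires, +3 burnt (F count now 4)
Step 3: +6 fires, +4 burnt (F count now 6)
Step 4: +4 fires, +6 burnt (F count now 4)
Step 5: +2 fires, +4 burnt (F count now 2)
Step 6: +3 fires, +2 burnt (F count now 3)
Step 7: +2 fires, +3 burnt (F count now 2)
Step 8: +0 fires, +2 burnt (F count now 0)
Fire out after step 8
Initially T: 26, now '.': 34
Total burnt (originally-T cells now '.'): 24

Answer: 24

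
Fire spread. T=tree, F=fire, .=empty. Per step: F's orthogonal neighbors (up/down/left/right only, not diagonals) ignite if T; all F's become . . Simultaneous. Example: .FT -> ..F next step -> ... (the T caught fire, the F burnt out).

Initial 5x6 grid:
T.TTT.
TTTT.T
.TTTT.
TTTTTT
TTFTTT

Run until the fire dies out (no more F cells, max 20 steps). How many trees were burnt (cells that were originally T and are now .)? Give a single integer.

Step 1: +3 fires, +1 burnt (F count now 3)
Step 2: +5 fires, +3 burnt (F count now 5)
Step 3: +6 fires, +5 burnt (F count now 6)
Step 4: +5 fires, +6 burnt (F count now 5)
Step 5: +2 fires, +5 burnt (F count now 2)
Step 6: +2 fires, +2 burnt (F count now 2)
Step 7: +0 fires, +2 burnt (F count now 0)
Fire out after step 7
Initially T: 24, now '.': 29
Total burnt (originally-T cells now '.'): 23

Answer: 23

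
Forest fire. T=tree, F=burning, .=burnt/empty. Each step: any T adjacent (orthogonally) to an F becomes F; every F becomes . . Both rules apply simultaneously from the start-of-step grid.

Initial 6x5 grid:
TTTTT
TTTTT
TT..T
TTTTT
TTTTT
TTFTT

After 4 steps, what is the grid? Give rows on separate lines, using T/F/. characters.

Step 1: 3 trees catch fire, 1 burn out
  TTTTT
  TTTTT
  TT..T
  TTTTT
  TTFTT
  TF.FT
Step 2: 5 trees catch fire, 3 burn out
  TTTTT
  TTTTT
  TT..T
  TTFTT
  TF.FT
  F...F
Step 3: 4 trees catch fire, 5 burn out
  TTTTT
  TTTTT
  TT..T
  TF.FT
  F...F
  .....
Step 4: 3 trees catch fire, 4 burn out
  TTTTT
  TTTTT
  TF..T
  F...F
  .....
  .....

TTTTT
TTTTT
TF..T
F...F
.....
.....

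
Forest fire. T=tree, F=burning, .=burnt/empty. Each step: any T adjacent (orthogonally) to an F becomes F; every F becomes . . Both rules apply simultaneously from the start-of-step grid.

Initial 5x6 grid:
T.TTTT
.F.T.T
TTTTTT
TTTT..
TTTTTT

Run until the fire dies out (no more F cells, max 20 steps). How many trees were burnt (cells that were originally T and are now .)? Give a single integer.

Answer: 22

Derivation:
Step 1: +1 fires, +1 burnt (F count now 1)
Step 2: +3 fires, +1 burnt (F count now 3)
Step 3: +4 fires, +3 burnt (F count now 4)
Step 4: +5 fires, +4 burnt (F count now 5)
Step 5: +3 fires, +5 burnt (F count now 3)
Step 6: +4 fires, +3 burnt (F count now 4)
Step 7: +2 fires, +4 burnt (F count now 2)
Step 8: +0 fires, +2 burnt (F count now 0)
Fire out after step 8
Initially T: 23, now '.': 29
Total burnt (originally-T cells now '.'): 22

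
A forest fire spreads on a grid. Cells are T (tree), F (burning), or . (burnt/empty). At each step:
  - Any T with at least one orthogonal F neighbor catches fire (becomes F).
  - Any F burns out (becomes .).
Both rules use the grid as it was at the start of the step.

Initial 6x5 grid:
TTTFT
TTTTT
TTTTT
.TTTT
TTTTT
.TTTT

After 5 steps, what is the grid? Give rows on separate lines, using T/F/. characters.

Step 1: 3 trees catch fire, 1 burn out
  TTF.F
  TTTFT
  TTTTT
  .TTTT
  TTTTT
  .TTTT
Step 2: 4 trees catch fire, 3 burn out
  TF...
  TTF.F
  TTTFT
  .TTTT
  TTTTT
  .TTTT
Step 3: 5 trees catch fire, 4 burn out
  F....
  TF...
  TTF.F
  .TTFT
  TTTTT
  .TTTT
Step 4: 5 trees catch fire, 5 burn out
  .....
  F....
  TF...
  .TF.F
  TTTFT
  .TTTT
Step 5: 5 trees catch fire, 5 burn out
  .....
  .....
  F....
  .F...
  TTF.F
  .TTFT

.....
.....
F....
.F...
TTF.F
.TTFT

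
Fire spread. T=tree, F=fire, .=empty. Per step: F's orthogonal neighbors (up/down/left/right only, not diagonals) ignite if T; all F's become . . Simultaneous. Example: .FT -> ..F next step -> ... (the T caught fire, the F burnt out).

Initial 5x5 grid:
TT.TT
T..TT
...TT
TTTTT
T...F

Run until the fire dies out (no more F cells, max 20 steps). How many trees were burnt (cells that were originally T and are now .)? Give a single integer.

Answer: 12

Derivation:
Step 1: +1 fires, +1 burnt (F count now 1)
Step 2: +2 fires, +1 burnt (F count now 2)
Step 3: +3 fires, +2 burnt (F count now 3)
Step 4: +3 fires, +3 burnt (F count now 3)
Step 5: +2 fires, +3 burnt (F count now 2)
Step 6: +1 fires, +2 burnt (F count now 1)
Step 7: +0 fires, +1 burnt (F count now 0)
Fire out after step 7
Initially T: 15, now '.': 22
Total burnt (originally-T cells now '.'): 12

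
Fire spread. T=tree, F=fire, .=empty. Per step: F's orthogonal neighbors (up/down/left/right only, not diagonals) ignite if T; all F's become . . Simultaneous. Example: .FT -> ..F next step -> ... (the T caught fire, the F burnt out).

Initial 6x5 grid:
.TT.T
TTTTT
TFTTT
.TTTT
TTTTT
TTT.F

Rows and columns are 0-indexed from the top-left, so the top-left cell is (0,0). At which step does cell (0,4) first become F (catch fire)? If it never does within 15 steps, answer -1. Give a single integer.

Step 1: cell (0,4)='T' (+5 fires, +2 burnt)
Step 2: cell (0,4)='T' (+8 fires, +5 burnt)
Step 3: cell (0,4)='T' (+7 fires, +8 burnt)
Step 4: cell (0,4)='T' (+3 fires, +7 burnt)
Step 5: cell (0,4)='F' (+1 fires, +3 burnt)
  -> target ignites at step 5
Step 6: cell (0,4)='.' (+0 fires, +1 burnt)
  fire out at step 6

5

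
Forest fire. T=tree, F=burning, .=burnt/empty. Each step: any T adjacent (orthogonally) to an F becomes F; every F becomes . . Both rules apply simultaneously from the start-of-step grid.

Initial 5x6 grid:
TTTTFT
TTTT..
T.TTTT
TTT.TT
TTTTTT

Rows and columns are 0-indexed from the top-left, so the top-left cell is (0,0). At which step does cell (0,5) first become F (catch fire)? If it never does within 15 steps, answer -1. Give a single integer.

Step 1: cell (0,5)='F' (+2 fires, +1 burnt)
  -> target ignites at step 1
Step 2: cell (0,5)='.' (+2 fires, +2 burnt)
Step 3: cell (0,5)='.' (+3 fires, +2 burnt)
Step 4: cell (0,5)='.' (+4 fires, +3 burnt)
Step 5: cell (0,5)='.' (+4 fires, +4 burnt)
Step 6: cell (0,5)='.' (+5 fires, +4 burnt)
Step 7: cell (0,5)='.' (+4 fires, +5 burnt)
Step 8: cell (0,5)='.' (+1 fires, +4 burnt)
Step 9: cell (0,5)='.' (+0 fires, +1 burnt)
  fire out at step 9

1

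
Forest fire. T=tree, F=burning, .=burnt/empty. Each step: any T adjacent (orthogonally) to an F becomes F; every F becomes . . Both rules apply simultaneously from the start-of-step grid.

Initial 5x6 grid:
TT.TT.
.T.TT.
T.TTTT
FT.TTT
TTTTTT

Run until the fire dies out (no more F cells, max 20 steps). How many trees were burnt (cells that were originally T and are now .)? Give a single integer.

Answer: 19

Derivation:
Step 1: +3 fires, +1 burnt (F count now 3)
Step 2: +1 fires, +3 burnt (F count now 1)
Step 3: +1 fires, +1 burnt (F count now 1)
Step 4: +1 fires, +1 burnt (F count now 1)
Step 5: +2 fires, +1 burnt (F count now 2)
Step 6: +3 fires, +2 burnt (F count now 3)
Step 7: +4 fires, +3 burnt (F count now 4)
Step 8: +3 fires, +4 burnt (F count now 3)
Step 9: +1 fires, +3 burnt (F count now 1)
Step 10: +0 fires, +1 burnt (F count now 0)
Fire out after step 10
Initially T: 22, now '.': 27
Total burnt (originally-T cells now '.'): 19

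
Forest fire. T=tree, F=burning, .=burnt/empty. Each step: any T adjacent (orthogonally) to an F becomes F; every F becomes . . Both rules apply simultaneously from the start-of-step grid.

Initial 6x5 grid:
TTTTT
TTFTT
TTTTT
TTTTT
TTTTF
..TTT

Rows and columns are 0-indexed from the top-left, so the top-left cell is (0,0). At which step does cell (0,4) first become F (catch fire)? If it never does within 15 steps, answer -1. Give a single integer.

Step 1: cell (0,4)='T' (+7 fires, +2 burnt)
Step 2: cell (0,4)='T' (+11 fires, +7 burnt)
Step 3: cell (0,4)='F' (+6 fires, +11 burnt)
  -> target ignites at step 3
Step 4: cell (0,4)='.' (+2 fires, +6 burnt)
Step 5: cell (0,4)='.' (+0 fires, +2 burnt)
  fire out at step 5

3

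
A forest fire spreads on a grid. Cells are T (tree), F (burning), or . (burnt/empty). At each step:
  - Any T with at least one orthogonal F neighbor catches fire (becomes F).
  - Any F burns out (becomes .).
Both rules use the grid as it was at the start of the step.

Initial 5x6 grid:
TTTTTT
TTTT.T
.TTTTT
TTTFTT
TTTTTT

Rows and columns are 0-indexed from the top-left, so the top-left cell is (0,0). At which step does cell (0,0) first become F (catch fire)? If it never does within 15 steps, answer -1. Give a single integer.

Step 1: cell (0,0)='T' (+4 fires, +1 burnt)
Step 2: cell (0,0)='T' (+7 fires, +4 burnt)
Step 3: cell (0,0)='T' (+7 fires, +7 burnt)
Step 4: cell (0,0)='T' (+5 fires, +7 burnt)
Step 5: cell (0,0)='T' (+3 fires, +5 burnt)
Step 6: cell (0,0)='F' (+1 fires, +3 burnt)
  -> target ignites at step 6
Step 7: cell (0,0)='.' (+0 fires, +1 burnt)
  fire out at step 7

6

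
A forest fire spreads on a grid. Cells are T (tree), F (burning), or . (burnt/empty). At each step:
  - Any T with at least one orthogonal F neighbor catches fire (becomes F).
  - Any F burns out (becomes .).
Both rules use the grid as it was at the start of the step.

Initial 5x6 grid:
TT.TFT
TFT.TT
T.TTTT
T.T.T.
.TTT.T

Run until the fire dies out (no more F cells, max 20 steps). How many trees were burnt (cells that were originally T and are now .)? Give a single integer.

Step 1: +6 fires, +2 burnt (F count now 6)
Step 2: +5 fires, +6 burnt (F count now 5)
Step 3: +5 fires, +5 burnt (F count now 5)
Step 4: +1 fires, +5 burnt (F count now 1)
Step 5: +2 fires, +1 burnt (F count now 2)
Step 6: +0 fires, +2 burnt (F count now 0)
Fire out after step 6
Initially T: 20, now '.': 29
Total burnt (originally-T cells now '.'): 19

Answer: 19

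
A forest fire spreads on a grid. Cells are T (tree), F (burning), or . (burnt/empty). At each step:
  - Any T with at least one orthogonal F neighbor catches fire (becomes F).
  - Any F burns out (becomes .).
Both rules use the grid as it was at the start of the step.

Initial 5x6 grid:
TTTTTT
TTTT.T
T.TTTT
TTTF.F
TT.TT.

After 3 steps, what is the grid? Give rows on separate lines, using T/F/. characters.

Step 1: 4 trees catch fire, 2 burn out
  TTTTTT
  TTTT.T
  T.TFTF
  TTF...
  TT.FT.
Step 2: 6 trees catch fire, 4 burn out
  TTTTTT
  TTTF.F
  T.F.F.
  TF....
  TT..F.
Step 3: 5 trees catch fire, 6 burn out
  TTTFTF
  TTF...
  T.....
  F.....
  TF....

TTTFTF
TTF...
T.....
F.....
TF....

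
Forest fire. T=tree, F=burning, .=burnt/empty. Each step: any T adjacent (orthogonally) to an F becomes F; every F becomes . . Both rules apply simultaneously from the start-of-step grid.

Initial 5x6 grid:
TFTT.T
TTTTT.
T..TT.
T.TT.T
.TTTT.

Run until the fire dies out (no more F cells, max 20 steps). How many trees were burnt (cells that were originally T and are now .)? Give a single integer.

Answer: 18

Derivation:
Step 1: +3 fires, +1 burnt (F count now 3)
Step 2: +3 fires, +3 burnt (F count now 3)
Step 3: +2 fires, +3 burnt (F count now 2)
Step 4: +3 fires, +2 burnt (F count now 3)
Step 5: +2 fires, +3 burnt (F count now 2)
Step 6: +2 fires, +2 burnt (F count now 2)
Step 7: +2 fires, +2 burnt (F count now 2)
Step 8: +1 fires, +2 burnt (F count now 1)
Step 9: +0 fires, +1 burnt (F count now 0)
Fire out after step 9
Initially T: 20, now '.': 28
Total burnt (originally-T cells now '.'): 18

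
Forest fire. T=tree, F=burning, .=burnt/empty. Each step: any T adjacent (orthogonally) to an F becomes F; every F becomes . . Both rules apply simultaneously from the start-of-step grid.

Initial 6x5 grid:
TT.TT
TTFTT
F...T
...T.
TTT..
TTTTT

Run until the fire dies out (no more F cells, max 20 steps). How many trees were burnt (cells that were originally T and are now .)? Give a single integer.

Answer: 9

Derivation:
Step 1: +3 fires, +2 burnt (F count now 3)
Step 2: +4 fires, +3 burnt (F count now 4)
Step 3: +2 fires, +4 burnt (F count now 2)
Step 4: +0 fires, +2 burnt (F count now 0)
Fire out after step 4
Initially T: 18, now '.': 21
Total burnt (originally-T cells now '.'): 9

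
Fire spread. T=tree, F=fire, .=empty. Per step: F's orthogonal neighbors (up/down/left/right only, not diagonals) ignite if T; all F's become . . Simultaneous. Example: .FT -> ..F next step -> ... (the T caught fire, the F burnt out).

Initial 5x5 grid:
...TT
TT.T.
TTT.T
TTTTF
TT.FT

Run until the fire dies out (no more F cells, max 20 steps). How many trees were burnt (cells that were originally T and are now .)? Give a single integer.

Step 1: +3 fires, +2 burnt (F count now 3)
Step 2: +1 fires, +3 burnt (F count now 1)
Step 3: +2 fires, +1 burnt (F count now 2)
Step 4: +3 fires, +2 burnt (F count now 3)
Step 5: +3 fires, +3 burnt (F count now 3)
Step 6: +1 fires, +3 burnt (F count now 1)
Step 7: +0 fires, +1 burnt (F count now 0)
Fire out after step 7
Initially T: 16, now '.': 22
Total burnt (originally-T cells now '.'): 13

Answer: 13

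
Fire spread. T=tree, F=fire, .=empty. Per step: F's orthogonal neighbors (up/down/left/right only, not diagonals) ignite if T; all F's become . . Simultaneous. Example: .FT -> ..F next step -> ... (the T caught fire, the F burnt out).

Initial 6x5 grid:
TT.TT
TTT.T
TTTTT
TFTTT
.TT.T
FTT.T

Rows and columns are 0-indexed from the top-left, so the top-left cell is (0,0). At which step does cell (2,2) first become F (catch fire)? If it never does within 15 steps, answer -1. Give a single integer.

Step 1: cell (2,2)='T' (+5 fires, +2 burnt)
Step 2: cell (2,2)='F' (+6 fires, +5 burnt)
  -> target ignites at step 2
Step 3: cell (2,2)='.' (+5 fires, +6 burnt)
Step 4: cell (2,2)='.' (+3 fires, +5 burnt)
Step 5: cell (2,2)='.' (+2 fires, +3 burnt)
Step 6: cell (2,2)='.' (+1 fires, +2 burnt)
Step 7: cell (2,2)='.' (+1 fires, +1 burnt)
Step 8: cell (2,2)='.' (+0 fires, +1 burnt)
  fire out at step 8

2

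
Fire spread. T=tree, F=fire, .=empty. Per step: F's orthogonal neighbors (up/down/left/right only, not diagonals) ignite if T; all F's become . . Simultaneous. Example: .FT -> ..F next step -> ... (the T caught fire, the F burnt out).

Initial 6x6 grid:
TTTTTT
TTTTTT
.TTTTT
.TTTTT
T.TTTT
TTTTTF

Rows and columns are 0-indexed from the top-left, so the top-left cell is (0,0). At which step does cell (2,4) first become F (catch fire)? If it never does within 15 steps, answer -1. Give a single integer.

Step 1: cell (2,4)='T' (+2 fires, +1 burnt)
Step 2: cell (2,4)='T' (+3 fires, +2 burnt)
Step 3: cell (2,4)='T' (+4 fires, +3 burnt)
Step 4: cell (2,4)='F' (+5 fires, +4 burnt)
  -> target ignites at step 4
Step 5: cell (2,4)='.' (+5 fires, +5 burnt)
Step 6: cell (2,4)='.' (+5 fires, +5 burnt)
Step 7: cell (2,4)='.' (+3 fires, +5 burnt)
Step 8: cell (2,4)='.' (+2 fires, +3 burnt)
Step 9: cell (2,4)='.' (+2 fires, +2 burnt)
Step 10: cell (2,4)='.' (+1 fires, +2 burnt)
Step 11: cell (2,4)='.' (+0 fires, +1 burnt)
  fire out at step 11

4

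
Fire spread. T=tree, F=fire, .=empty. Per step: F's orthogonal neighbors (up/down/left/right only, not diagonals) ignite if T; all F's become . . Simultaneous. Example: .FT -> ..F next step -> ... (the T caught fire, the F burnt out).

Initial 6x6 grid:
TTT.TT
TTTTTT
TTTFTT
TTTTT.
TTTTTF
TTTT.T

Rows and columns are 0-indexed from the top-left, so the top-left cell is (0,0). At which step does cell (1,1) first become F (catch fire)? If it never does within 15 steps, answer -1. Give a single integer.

Step 1: cell (1,1)='T' (+6 fires, +2 burnt)
Step 2: cell (1,1)='T' (+7 fires, +6 burnt)
Step 3: cell (1,1)='F' (+8 fires, +7 burnt)
  -> target ignites at step 3
Step 4: cell (1,1)='.' (+6 fires, +8 burnt)
Step 5: cell (1,1)='.' (+3 fires, +6 burnt)
Step 6: cell (1,1)='.' (+1 fires, +3 burnt)
Step 7: cell (1,1)='.' (+0 fires, +1 burnt)
  fire out at step 7

3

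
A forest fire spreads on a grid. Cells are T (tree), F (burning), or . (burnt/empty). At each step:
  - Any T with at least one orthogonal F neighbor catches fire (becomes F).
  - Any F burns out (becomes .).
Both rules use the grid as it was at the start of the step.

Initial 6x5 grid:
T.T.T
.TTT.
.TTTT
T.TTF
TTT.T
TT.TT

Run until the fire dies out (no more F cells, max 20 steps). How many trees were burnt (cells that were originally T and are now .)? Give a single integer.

Step 1: +3 fires, +1 burnt (F count now 3)
Step 2: +3 fires, +3 burnt (F count now 3)
Step 3: +4 fires, +3 burnt (F count now 4)
Step 4: +3 fires, +4 burnt (F count now 3)
Step 5: +4 fires, +3 burnt (F count now 4)
Step 6: +2 fires, +4 burnt (F count now 2)
Step 7: +0 fires, +2 burnt (F count now 0)
Fire out after step 7
Initially T: 21, now '.': 28
Total burnt (originally-T cells now '.'): 19

Answer: 19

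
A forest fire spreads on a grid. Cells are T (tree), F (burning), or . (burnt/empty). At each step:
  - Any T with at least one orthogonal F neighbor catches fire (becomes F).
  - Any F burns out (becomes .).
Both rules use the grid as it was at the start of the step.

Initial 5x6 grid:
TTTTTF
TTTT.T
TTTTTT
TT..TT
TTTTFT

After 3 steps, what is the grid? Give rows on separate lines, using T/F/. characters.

Step 1: 5 trees catch fire, 2 burn out
  TTTTF.
  TTTT.F
  TTTTTT
  TT..FT
  TTTF.F
Step 2: 5 trees catch fire, 5 burn out
  TTTF..
  TTTT..
  TTTTFF
  TT...F
  TTF...
Step 3: 4 trees catch fire, 5 burn out
  TTF...
  TTTF..
  TTTF..
  TT....
  TF....

TTF...
TTTF..
TTTF..
TT....
TF....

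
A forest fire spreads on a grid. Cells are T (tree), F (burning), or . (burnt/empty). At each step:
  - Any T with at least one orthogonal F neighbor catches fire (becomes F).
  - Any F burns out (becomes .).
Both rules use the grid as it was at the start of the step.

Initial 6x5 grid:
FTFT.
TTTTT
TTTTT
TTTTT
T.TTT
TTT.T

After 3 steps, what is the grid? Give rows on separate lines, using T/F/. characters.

Step 1: 4 trees catch fire, 2 burn out
  .F.F.
  FTFTT
  TTTTT
  TTTTT
  T.TTT
  TTT.T
Step 2: 4 trees catch fire, 4 burn out
  .....
  .F.FT
  FTFTT
  TTTTT
  T.TTT
  TTT.T
Step 3: 5 trees catch fire, 4 burn out
  .....
  ....F
  .F.FT
  FTFTT
  T.TTT
  TTT.T

.....
....F
.F.FT
FTFTT
T.TTT
TTT.T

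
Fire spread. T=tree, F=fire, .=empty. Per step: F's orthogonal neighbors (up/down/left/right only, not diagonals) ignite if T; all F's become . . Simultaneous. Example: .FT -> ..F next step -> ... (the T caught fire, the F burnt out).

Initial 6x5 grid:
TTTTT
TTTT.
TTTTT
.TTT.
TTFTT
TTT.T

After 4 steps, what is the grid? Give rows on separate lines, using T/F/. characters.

Step 1: 4 trees catch fire, 1 burn out
  TTTTT
  TTTT.
  TTTTT
  .TFT.
  TF.FT
  TTF.T
Step 2: 6 trees catch fire, 4 burn out
  TTTTT
  TTTT.
  TTFTT
  .F.F.
  F...F
  TF..T
Step 3: 5 trees catch fire, 6 burn out
  TTTTT
  TTFT.
  TF.FT
  .....
  .....
  F...F
Step 4: 5 trees catch fire, 5 burn out
  TTFTT
  TF.F.
  F...F
  .....
  .....
  .....

TTFTT
TF.F.
F...F
.....
.....
.....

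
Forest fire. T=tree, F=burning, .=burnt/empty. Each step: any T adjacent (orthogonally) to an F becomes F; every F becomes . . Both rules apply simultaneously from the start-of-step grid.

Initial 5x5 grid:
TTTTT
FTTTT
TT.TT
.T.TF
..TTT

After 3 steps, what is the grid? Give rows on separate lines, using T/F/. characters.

Step 1: 6 trees catch fire, 2 burn out
  FTTTT
  .FTTT
  FT.TF
  .T.F.
  ..TTF
Step 2: 6 trees catch fire, 6 burn out
  .FTTT
  ..FTF
  .F.F.
  .T...
  ..TF.
Step 3: 5 trees catch fire, 6 burn out
  ..FTF
  ...F.
  .....
  .F...
  ..F..

..FTF
...F.
.....
.F...
..F..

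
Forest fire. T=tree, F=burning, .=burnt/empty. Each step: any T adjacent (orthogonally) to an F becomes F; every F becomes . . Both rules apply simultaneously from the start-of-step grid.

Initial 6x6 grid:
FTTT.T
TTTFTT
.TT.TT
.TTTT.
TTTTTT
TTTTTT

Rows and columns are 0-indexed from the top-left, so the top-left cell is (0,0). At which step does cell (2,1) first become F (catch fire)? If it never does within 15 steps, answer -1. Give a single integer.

Step 1: cell (2,1)='T' (+5 fires, +2 burnt)
Step 2: cell (2,1)='T' (+5 fires, +5 burnt)
Step 3: cell (2,1)='F' (+5 fires, +5 burnt)
  -> target ignites at step 3
Step 4: cell (2,1)='.' (+4 fires, +5 burnt)
Step 5: cell (2,1)='.' (+5 fires, +4 burnt)
Step 6: cell (2,1)='.' (+4 fires, +5 burnt)
Step 7: cell (2,1)='.' (+1 fires, +4 burnt)
Step 8: cell (2,1)='.' (+0 fires, +1 burnt)
  fire out at step 8

3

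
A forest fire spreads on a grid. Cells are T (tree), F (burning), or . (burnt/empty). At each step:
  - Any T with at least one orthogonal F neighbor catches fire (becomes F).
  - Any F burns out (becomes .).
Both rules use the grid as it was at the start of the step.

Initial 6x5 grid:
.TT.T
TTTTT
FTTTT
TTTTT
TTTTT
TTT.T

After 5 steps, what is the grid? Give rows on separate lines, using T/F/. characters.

Step 1: 3 trees catch fire, 1 burn out
  .TT.T
  FTTTT
  .FTTT
  FTTTT
  TTTTT
  TTT.T
Step 2: 4 trees catch fire, 3 burn out
  .TT.T
  .FTTT
  ..FTT
  .FTTT
  FTTTT
  TTT.T
Step 3: 6 trees catch fire, 4 burn out
  .FT.T
  ..FTT
  ...FT
  ..FTT
  .FTTT
  FTT.T
Step 4: 6 trees catch fire, 6 burn out
  ..F.T
  ...FT
  ....F
  ...FT
  ..FTT
  .FT.T
Step 5: 4 trees catch fire, 6 burn out
  ....T
  ....F
  .....
  ....F
  ...FT
  ..F.T

....T
....F
.....
....F
...FT
..F.T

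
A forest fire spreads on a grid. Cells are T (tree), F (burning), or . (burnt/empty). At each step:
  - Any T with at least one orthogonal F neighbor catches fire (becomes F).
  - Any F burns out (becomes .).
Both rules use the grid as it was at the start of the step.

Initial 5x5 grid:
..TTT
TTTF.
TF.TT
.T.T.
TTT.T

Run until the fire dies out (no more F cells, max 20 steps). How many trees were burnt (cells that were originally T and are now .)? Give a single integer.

Step 1: +6 fires, +2 burnt (F count now 6)
Step 2: +6 fires, +6 burnt (F count now 6)
Step 3: +2 fires, +6 burnt (F count now 2)
Step 4: +0 fires, +2 burnt (F count now 0)
Fire out after step 4
Initially T: 15, now '.': 24
Total burnt (originally-T cells now '.'): 14

Answer: 14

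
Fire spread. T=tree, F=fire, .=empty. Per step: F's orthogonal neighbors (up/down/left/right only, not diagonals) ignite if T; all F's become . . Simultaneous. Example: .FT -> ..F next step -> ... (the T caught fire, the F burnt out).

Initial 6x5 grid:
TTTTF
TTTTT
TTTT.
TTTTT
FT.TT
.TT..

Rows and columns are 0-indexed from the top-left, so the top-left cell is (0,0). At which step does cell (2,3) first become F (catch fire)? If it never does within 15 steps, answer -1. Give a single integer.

Step 1: cell (2,3)='T' (+4 fires, +2 burnt)
Step 2: cell (2,3)='T' (+5 fires, +4 burnt)
Step 3: cell (2,3)='F' (+7 fires, +5 burnt)
  -> target ignites at step 3
Step 4: cell (2,3)='.' (+4 fires, +7 burnt)
Step 5: cell (2,3)='.' (+2 fires, +4 burnt)
Step 6: cell (2,3)='.' (+1 fires, +2 burnt)
Step 7: cell (2,3)='.' (+0 fires, +1 burnt)
  fire out at step 7

3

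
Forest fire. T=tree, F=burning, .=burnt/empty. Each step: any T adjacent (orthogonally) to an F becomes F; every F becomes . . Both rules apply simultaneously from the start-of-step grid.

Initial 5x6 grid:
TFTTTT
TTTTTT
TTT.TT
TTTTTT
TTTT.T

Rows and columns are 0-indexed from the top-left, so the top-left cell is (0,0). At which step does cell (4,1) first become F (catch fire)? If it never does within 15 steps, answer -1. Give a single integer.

Step 1: cell (4,1)='T' (+3 fires, +1 burnt)
Step 2: cell (4,1)='T' (+4 fires, +3 burnt)
Step 3: cell (4,1)='T' (+5 fires, +4 burnt)
Step 4: cell (4,1)='F' (+5 fires, +5 burnt)
  -> target ignites at step 4
Step 5: cell (4,1)='.' (+5 fires, +5 burnt)
Step 6: cell (4,1)='.' (+3 fires, +5 burnt)
Step 7: cell (4,1)='.' (+1 fires, +3 burnt)
Step 8: cell (4,1)='.' (+1 fires, +1 burnt)
Step 9: cell (4,1)='.' (+0 fires, +1 burnt)
  fire out at step 9

4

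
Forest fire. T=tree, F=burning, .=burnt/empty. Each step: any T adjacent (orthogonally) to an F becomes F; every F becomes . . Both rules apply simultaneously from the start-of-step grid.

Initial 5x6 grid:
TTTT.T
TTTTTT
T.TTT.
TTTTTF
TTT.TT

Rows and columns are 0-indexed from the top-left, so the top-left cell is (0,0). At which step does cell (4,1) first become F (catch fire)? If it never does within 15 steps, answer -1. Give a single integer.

Step 1: cell (4,1)='T' (+2 fires, +1 burnt)
Step 2: cell (4,1)='T' (+3 fires, +2 burnt)
Step 3: cell (4,1)='T' (+3 fires, +3 burnt)
Step 4: cell (4,1)='T' (+5 fires, +3 burnt)
Step 5: cell (4,1)='F' (+5 fires, +5 burnt)
  -> target ignites at step 5
Step 6: cell (4,1)='.' (+4 fires, +5 burnt)
Step 7: cell (4,1)='.' (+2 fires, +4 burnt)
Step 8: cell (4,1)='.' (+1 fires, +2 burnt)
Step 9: cell (4,1)='.' (+0 fires, +1 burnt)
  fire out at step 9

5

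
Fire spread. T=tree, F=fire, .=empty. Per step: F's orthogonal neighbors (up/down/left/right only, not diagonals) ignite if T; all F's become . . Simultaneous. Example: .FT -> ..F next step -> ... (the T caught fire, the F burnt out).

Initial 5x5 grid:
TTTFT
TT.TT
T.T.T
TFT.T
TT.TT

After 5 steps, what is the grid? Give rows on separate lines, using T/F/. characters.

Step 1: 6 trees catch fire, 2 burn out
  TTF.F
  TT.FT
  T.T.T
  F.F.T
  TF.TT
Step 2: 5 trees catch fire, 6 burn out
  TF...
  TT..F
  F.F.T
  ....T
  F..TT
Step 3: 4 trees catch fire, 5 burn out
  F....
  FF...
  ....F
  ....T
  ...TT
Step 4: 1 trees catch fire, 4 burn out
  .....
  .....
  .....
  ....F
  ...TT
Step 5: 1 trees catch fire, 1 burn out
  .....
  .....
  .....
  .....
  ...TF

.....
.....
.....
.....
...TF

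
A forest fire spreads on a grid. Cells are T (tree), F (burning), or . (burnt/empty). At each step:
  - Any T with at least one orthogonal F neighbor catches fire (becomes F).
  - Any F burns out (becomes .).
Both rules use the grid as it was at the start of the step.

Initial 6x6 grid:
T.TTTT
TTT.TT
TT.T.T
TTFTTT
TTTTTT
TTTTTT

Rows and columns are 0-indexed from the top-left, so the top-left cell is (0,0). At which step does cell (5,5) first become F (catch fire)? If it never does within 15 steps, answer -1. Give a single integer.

Step 1: cell (5,5)='T' (+3 fires, +1 burnt)
Step 2: cell (5,5)='T' (+7 fires, +3 burnt)
Step 3: cell (5,5)='T' (+7 fires, +7 burnt)
Step 4: cell (5,5)='T' (+6 fires, +7 burnt)
Step 5: cell (5,5)='F' (+4 fires, +6 burnt)
  -> target ignites at step 5
Step 6: cell (5,5)='.' (+3 fires, +4 burnt)
Step 7: cell (5,5)='.' (+1 fires, +3 burnt)
Step 8: cell (5,5)='.' (+0 fires, +1 burnt)
  fire out at step 8

5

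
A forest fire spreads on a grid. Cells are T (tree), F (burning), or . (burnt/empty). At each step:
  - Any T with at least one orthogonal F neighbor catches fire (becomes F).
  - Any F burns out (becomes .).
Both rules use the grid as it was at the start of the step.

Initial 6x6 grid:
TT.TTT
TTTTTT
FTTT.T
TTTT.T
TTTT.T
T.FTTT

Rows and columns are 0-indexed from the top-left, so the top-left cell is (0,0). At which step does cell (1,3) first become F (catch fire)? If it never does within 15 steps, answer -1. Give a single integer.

Step 1: cell (1,3)='T' (+5 fires, +2 burnt)
Step 2: cell (1,3)='T' (+9 fires, +5 burnt)
Step 3: cell (1,3)='T' (+6 fires, +9 burnt)
Step 4: cell (1,3)='F' (+2 fires, +6 burnt)
  -> target ignites at step 4
Step 5: cell (1,3)='.' (+3 fires, +2 burnt)
Step 6: cell (1,3)='.' (+3 fires, +3 burnt)
Step 7: cell (1,3)='.' (+1 fires, +3 burnt)
Step 8: cell (1,3)='.' (+0 fires, +1 burnt)
  fire out at step 8

4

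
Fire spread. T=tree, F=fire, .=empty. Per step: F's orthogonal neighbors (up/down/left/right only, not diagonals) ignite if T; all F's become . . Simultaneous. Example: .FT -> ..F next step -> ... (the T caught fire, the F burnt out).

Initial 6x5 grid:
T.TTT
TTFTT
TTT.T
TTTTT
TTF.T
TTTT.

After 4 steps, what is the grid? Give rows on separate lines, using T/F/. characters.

Step 1: 7 trees catch fire, 2 burn out
  T.FTT
  TF.FT
  TTF.T
  TTFTT
  TF..T
  TTFT.
Step 2: 9 trees catch fire, 7 burn out
  T..FT
  F...F
  TF..T
  TF.FT
  F...T
  TF.F.
Step 3: 7 trees catch fire, 9 burn out
  F...F
  .....
  F...F
  F...F
  ....T
  F....
Step 4: 1 trees catch fire, 7 burn out
  .....
  .....
  .....
  .....
  ....F
  .....

.....
.....
.....
.....
....F
.....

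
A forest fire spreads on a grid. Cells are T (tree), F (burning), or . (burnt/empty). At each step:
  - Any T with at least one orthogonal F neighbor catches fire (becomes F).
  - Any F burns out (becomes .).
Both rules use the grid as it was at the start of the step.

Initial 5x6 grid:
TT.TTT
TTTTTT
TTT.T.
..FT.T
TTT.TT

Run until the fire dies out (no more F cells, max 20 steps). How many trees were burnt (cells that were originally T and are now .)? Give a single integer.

Answer: 19

Derivation:
Step 1: +3 fires, +1 burnt (F count now 3)
Step 2: +3 fires, +3 burnt (F count now 3)
Step 3: +4 fires, +3 burnt (F count now 4)
Step 4: +4 fires, +4 burnt (F count now 4)
Step 5: +4 fires, +4 burnt (F count now 4)
Step 6: +1 fires, +4 burnt (F count now 1)
Step 7: +0 fires, +1 burnt (F count now 0)
Fire out after step 7
Initially T: 22, now '.': 27
Total burnt (originally-T cells now '.'): 19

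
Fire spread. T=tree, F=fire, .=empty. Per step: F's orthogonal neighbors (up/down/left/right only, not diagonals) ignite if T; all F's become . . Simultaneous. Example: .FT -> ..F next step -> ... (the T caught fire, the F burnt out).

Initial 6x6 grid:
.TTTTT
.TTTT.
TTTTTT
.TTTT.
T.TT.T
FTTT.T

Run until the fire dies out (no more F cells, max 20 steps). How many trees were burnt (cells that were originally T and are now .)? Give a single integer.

Answer: 25

Derivation:
Step 1: +2 fires, +1 burnt (F count now 2)
Step 2: +1 fires, +2 burnt (F count now 1)
Step 3: +2 fires, +1 burnt (F count now 2)
Step 4: +2 fires, +2 burnt (F count now 2)
Step 5: +3 fires, +2 burnt (F count now 3)
Step 6: +4 fires, +3 burnt (F count now 4)
Step 7: +5 fires, +4 burnt (F count now 5)
Step 8: +4 fires, +5 burnt (F count now 4)
Step 9: +1 fires, +4 burnt (F count now 1)
Step 10: +1 fires, +1 burnt (F count now 1)
Step 11: +0 fires, +1 burnt (F count now 0)
Fire out after step 11
Initially T: 27, now '.': 34
Total burnt (originally-T cells now '.'): 25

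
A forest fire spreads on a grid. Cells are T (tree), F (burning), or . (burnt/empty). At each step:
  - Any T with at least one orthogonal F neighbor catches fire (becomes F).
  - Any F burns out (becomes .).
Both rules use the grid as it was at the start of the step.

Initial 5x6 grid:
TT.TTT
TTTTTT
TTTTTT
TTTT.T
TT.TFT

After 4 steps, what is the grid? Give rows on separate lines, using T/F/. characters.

Step 1: 2 trees catch fire, 1 burn out
  TT.TTT
  TTTTTT
  TTTTTT
  TTTT.T
  TT.F.F
Step 2: 2 trees catch fire, 2 burn out
  TT.TTT
  TTTTTT
  TTTTTT
  TTTF.F
  TT....
Step 3: 3 trees catch fire, 2 burn out
  TT.TTT
  TTTTTT
  TTTFTF
  TTF...
  TT....
Step 4: 5 trees catch fire, 3 burn out
  TT.TTT
  TTTFTF
  TTF.F.
  TF....
  TT....

TT.TTT
TTTFTF
TTF.F.
TF....
TT....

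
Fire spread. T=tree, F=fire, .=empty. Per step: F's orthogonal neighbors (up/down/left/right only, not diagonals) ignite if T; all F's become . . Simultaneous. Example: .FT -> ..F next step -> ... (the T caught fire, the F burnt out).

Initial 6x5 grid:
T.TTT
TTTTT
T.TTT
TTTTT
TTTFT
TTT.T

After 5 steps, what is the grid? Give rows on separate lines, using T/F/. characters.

Step 1: 3 trees catch fire, 1 burn out
  T.TTT
  TTTTT
  T.TTT
  TTTFT
  TTF.F
  TTT.T
Step 2: 6 trees catch fire, 3 burn out
  T.TTT
  TTTTT
  T.TFT
  TTF.F
  TF...
  TTF.F
Step 3: 6 trees catch fire, 6 burn out
  T.TTT
  TTTFT
  T.F.F
  TF...
  F....
  TF...
Step 4: 5 trees catch fire, 6 burn out
  T.TFT
  TTF.F
  T....
  F....
  .....
  F....
Step 5: 4 trees catch fire, 5 burn out
  T.F.F
  TF...
  F....
  .....
  .....
  .....

T.F.F
TF...
F....
.....
.....
.....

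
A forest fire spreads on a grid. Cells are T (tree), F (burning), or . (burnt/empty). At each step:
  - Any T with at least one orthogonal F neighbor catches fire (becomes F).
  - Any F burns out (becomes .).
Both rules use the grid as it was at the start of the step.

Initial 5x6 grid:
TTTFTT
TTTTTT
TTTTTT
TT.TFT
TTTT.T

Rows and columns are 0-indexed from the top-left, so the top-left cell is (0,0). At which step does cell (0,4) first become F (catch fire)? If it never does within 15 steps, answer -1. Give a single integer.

Step 1: cell (0,4)='F' (+6 fires, +2 burnt)
  -> target ignites at step 1
Step 2: cell (0,4)='.' (+8 fires, +6 burnt)
Step 3: cell (0,4)='.' (+5 fires, +8 burnt)
Step 4: cell (0,4)='.' (+3 fires, +5 burnt)
Step 5: cell (0,4)='.' (+3 fires, +3 burnt)
Step 6: cell (0,4)='.' (+1 fires, +3 burnt)
Step 7: cell (0,4)='.' (+0 fires, +1 burnt)
  fire out at step 7

1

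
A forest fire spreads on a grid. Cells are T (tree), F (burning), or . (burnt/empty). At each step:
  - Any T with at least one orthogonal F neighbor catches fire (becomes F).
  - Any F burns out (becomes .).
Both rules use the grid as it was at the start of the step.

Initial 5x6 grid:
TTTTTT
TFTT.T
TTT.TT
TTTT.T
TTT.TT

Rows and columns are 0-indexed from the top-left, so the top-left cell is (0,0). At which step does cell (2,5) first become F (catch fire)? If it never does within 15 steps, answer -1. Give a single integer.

Step 1: cell (2,5)='T' (+4 fires, +1 burnt)
Step 2: cell (2,5)='T' (+6 fires, +4 burnt)
Step 3: cell (2,5)='T' (+4 fires, +6 burnt)
Step 4: cell (2,5)='T' (+4 fires, +4 burnt)
Step 5: cell (2,5)='T' (+1 fires, +4 burnt)
Step 6: cell (2,5)='T' (+1 fires, +1 burnt)
Step 7: cell (2,5)='F' (+1 fires, +1 burnt)
  -> target ignites at step 7
Step 8: cell (2,5)='.' (+2 fires, +1 burnt)
Step 9: cell (2,5)='.' (+1 fires, +2 burnt)
Step 10: cell (2,5)='.' (+1 fires, +1 burnt)
Step 11: cell (2,5)='.' (+0 fires, +1 burnt)
  fire out at step 11

7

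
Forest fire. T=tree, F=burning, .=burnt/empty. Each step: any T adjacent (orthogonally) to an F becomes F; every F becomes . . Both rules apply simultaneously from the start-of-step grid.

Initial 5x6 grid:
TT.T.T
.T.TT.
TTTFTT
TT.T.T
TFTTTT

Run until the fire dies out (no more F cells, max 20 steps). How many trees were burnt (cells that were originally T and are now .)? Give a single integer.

Answer: 20

Derivation:
Step 1: +7 fires, +2 burnt (F count now 7)
Step 2: +6 fires, +7 burnt (F count now 6)
Step 3: +4 fires, +6 burnt (F count now 4)
Step 4: +2 fires, +4 burnt (F count now 2)
Step 5: +1 fires, +2 burnt (F count now 1)
Step 6: +0 fires, +1 burnt (F count now 0)
Fire out after step 6
Initially T: 21, now '.': 29
Total burnt (originally-T cells now '.'): 20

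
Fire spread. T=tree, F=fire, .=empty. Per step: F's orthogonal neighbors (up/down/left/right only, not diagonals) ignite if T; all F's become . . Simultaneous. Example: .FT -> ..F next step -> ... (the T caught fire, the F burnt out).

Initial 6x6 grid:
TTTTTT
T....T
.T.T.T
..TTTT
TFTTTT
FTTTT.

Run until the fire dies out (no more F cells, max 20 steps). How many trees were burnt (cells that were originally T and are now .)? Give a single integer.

Step 1: +3 fires, +2 burnt (F count now 3)
Step 2: +3 fires, +3 burnt (F count now 3)
Step 3: +3 fires, +3 burnt (F count now 3)
Step 4: +4 fires, +3 burnt (F count now 4)
Step 5: +1 fires, +4 burnt (F count now 1)
Step 6: +1 fires, +1 burnt (F count now 1)
Step 7: +1 fires, +1 burnt (F count now 1)
Step 8: +1 fires, +1 burnt (F count now 1)
Step 9: +1 fires, +1 burnt (F count now 1)
Step 10: +1 fires, +1 burnt (F count now 1)
Step 11: +1 fires, +1 burnt (F count now 1)
Step 12: +1 fires, +1 burnt (F count now 1)
Step 13: +1 fires, +1 burnt (F count now 1)
Step 14: +1 fires, +1 burnt (F count now 1)
Step 15: +0 fires, +1 burnt (F count now 0)
Fire out after step 15
Initially T: 24, now '.': 35
Total burnt (originally-T cells now '.'): 23

Answer: 23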